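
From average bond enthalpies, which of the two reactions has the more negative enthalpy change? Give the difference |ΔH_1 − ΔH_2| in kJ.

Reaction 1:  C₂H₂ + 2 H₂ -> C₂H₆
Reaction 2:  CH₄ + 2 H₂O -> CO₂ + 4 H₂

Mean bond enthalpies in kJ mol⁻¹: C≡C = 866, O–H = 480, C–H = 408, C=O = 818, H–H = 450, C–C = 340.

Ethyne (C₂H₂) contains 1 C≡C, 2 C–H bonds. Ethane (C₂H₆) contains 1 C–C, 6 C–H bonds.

Reaction 1, by 322 kJ

Reaction 1:
  Bonds broken (reactants):
    C≡C: 1 × 866 = 866
    C–H: 2 × 408 = 816
    H–H: 2 × 450 = 900
    Σ(broken) = 2582 kJ
  Bonds formed (products):
    C–C: 1 × 340 = 340
    C–H: 6 × 408 = 2448
    Σ(formed) = 2788 kJ
  ΔH_1 = 2582 − 2788 = −206 kJ
Reaction 2:
  Bonds broken (reactants):
    C–H: 4 × 408 = 1632
    O–H: 4 × 480 = 1920
    Σ(broken) = 3552 kJ
  Bonds formed (products):
    C=O: 2 × 818 = 1636
    H–H: 4 × 450 = 1800
    Σ(formed) = 3436 kJ
  ΔH_2 = 3552 − 3436 = +116 kJ
ΔH_1 − ΔH_2 = −322 kJ, so reaction 1 has the more negative ΔH; |ΔH_1 − ΔH_2| = 322 kJ.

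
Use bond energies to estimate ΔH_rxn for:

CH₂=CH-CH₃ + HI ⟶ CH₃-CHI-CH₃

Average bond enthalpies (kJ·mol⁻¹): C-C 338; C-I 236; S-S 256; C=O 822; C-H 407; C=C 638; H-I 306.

ΔH ≈ −37 kJ

Bonds broken (reactants):
  C-C: 1 × 338 = 338
  C-H: 6 × 407 = 2442
  C=C: 1 × 638 = 638
  H-I: 1 × 306 = 306
  Σ(broken) = 3724 kJ
Bonds formed (products):
  C-C: 2 × 338 = 676
  C-H: 7 × 407 = 2849
  C-I: 1 × 236 = 236
  Σ(formed) = 3761 kJ
ΔH = Σ(broken) − Σ(formed) = 3724 − 3761 = −37 kJ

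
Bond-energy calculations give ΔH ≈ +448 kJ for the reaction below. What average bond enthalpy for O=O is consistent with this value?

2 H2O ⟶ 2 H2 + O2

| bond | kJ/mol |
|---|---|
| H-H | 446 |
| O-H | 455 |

Let D be the O=O bond energy.
Σ(broken) = 4×455 = 1820
Σ(formed) = 2×446 + 1×D = 892 + D
ΔH = Σ(broken) − Σ(formed) = (1820) − (892 + D) = +928 − D
Setting this equal to +448 kJ gives D = 480 kJ/mol.

D(O=O) ≈ 480 kJ/mol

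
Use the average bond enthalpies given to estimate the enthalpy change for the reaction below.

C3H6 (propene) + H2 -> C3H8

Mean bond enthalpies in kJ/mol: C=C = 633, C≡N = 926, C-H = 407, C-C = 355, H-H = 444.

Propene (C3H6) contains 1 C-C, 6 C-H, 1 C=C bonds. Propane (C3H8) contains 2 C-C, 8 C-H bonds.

ΔH ≈ −92 kJ

Bonds broken (reactants):
  C-C: 1 × 355 = 355
  C-H: 6 × 407 = 2442
  C=C: 1 × 633 = 633
  H-H: 1 × 444 = 444
  Σ(broken) = 3874 kJ
Bonds formed (products):
  C-C: 2 × 355 = 710
  C-H: 8 × 407 = 3256
  Σ(formed) = 3966 kJ
ΔH = Σ(broken) − Σ(formed) = 3874 − 3966 = −92 kJ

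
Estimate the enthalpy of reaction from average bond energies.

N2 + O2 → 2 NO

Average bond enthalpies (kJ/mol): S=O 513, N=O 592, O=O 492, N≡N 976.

Bonds broken (reactants):
  N≡N: 1 × 976 = 976
  O=O: 1 × 492 = 492
  Σ(broken) = 1468 kJ
Bonds formed (products):
  N=O: 2 × 592 = 1184
  Σ(formed) = 1184 kJ
ΔH = Σ(broken) − Σ(formed) = 1468 − 1184 = +284 kJ

ΔH ≈ +284 kJ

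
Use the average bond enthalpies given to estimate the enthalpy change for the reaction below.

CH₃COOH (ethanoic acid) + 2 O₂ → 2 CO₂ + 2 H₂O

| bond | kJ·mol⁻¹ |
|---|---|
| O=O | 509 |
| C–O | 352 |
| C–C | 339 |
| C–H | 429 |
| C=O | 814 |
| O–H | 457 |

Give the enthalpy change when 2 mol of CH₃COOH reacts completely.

ΔH = −1634 kJ

Bonds broken (reactants):
  C–C: 1 × 339 = 339
  C–H: 3 × 429 = 1287
  C–O: 1 × 352 = 352
  C=O: 1 × 814 = 814
  O–H: 1 × 457 = 457
  O=O: 2 × 509 = 1018
  Σ(broken) = 4267 kJ
Bonds formed (products):
  C=O: 4 × 814 = 3256
  O–H: 4 × 457 = 1828
  Σ(formed) = 5084 kJ
ΔH = Σ(broken) − Σ(formed) = 4267 − 5084 = −817 kJ
For 2× the reaction as written: 2 × (−817) = −1634 kJ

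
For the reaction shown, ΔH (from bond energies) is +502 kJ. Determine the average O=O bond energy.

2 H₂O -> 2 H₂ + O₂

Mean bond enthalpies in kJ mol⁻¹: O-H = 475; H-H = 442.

Let D be the O=O bond energy.
Σ(broken) = 4×475 = 1900
Σ(formed) = 2×442 + 1×D = 884 + D
ΔH = Σ(broken) − Σ(formed) = (1900) − (884 + D) = +1016 − D
Setting this equal to +502 kJ gives D = 514 kJ/mol.

D(O=O) ≈ 514 kJ/mol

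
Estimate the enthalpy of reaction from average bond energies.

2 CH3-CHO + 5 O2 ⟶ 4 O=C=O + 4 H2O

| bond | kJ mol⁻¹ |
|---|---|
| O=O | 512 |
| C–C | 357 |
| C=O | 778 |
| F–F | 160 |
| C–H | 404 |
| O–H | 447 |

ΔH ≈ −1738 kJ

Bonds broken (reactants):
  C–C: 2 × 357 = 714
  C–H: 8 × 404 = 3232
  C=O: 2 × 778 = 1556
  O=O: 5 × 512 = 2560
  Σ(broken) = 8062 kJ
Bonds formed (products):
  C=O: 8 × 778 = 6224
  O–H: 8 × 447 = 3576
  Σ(formed) = 9800 kJ
ΔH = Σ(broken) − Σ(formed) = 8062 − 9800 = −1738 kJ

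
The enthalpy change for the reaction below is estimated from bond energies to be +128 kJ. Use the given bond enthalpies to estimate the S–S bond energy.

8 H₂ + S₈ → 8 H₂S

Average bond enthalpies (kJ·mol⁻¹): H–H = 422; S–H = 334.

D(S–S) ≈ 262 kJ/mol

Let D be the S–S bond energy.
Σ(broken) = 8×422 + 8×D = 3376 + 8D
Σ(formed) = 16×334 = 5344
ΔH = Σ(broken) − Σ(formed) = (3376 + 8D) − (5344) = −1968 + 8D
Setting this equal to +128 kJ gives 8D = 2096, so D = 262 kJ/mol.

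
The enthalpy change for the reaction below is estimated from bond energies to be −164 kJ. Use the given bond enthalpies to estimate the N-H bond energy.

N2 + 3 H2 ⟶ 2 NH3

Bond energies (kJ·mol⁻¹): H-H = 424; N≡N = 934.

D(N-H) ≈ 395 kJ/mol

Let D be the N-H bond energy.
Σ(broken) = 3×424 + 1×934 = 2206
Σ(formed) = 6×D = 6D
ΔH = Σ(broken) − Σ(formed) = (2206) − (6D) = +2206 − 6D
Setting this equal to −164 kJ gives 6D = 2370, so D = 395 kJ/mol.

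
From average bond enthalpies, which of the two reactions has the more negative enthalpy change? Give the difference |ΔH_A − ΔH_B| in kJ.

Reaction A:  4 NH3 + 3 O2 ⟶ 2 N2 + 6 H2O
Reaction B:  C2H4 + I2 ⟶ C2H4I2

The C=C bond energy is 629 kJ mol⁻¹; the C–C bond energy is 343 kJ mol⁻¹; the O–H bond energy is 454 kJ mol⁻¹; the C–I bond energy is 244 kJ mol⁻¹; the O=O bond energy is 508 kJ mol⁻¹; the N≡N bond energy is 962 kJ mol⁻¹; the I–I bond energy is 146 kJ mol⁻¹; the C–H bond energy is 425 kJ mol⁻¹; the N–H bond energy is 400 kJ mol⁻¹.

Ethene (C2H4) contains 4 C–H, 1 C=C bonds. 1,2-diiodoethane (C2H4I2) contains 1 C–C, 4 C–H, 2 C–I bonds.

Reaction A, by 992 kJ

Reaction A:
  Bonds broken (reactants):
    N–H: 12 × 400 = 4800
    O=O: 3 × 508 = 1524
    Σ(broken) = 6324 kJ
  Bonds formed (products):
    N≡N: 2 × 962 = 1924
    O–H: 12 × 454 = 5448
    Σ(formed) = 7372 kJ
  ΔH_A = 6324 − 7372 = −1048 kJ
Reaction B:
  Bonds broken (reactants):
    C–H: 4 × 425 = 1700
    C=C: 1 × 629 = 629
    I–I: 1 × 146 = 146
    Σ(broken) = 2475 kJ
  Bonds formed (products):
    C–C: 1 × 343 = 343
    C–H: 4 × 425 = 1700
    C–I: 2 × 244 = 488
    Σ(formed) = 2531 kJ
  ΔH_B = 2475 − 2531 = −56 kJ
ΔH_A − ΔH_B = −992 kJ, so reaction A has the more negative ΔH; |ΔH_A − ΔH_B| = 992 kJ.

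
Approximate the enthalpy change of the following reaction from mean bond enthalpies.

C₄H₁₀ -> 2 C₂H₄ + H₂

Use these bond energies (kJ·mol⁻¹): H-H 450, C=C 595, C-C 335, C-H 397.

Bonds broken (reactants):
  C-C: 3 × 335 = 1005
  C-H: 10 × 397 = 3970
  Σ(broken) = 4975 kJ
Bonds formed (products):
  C-H: 8 × 397 = 3176
  C=C: 2 × 595 = 1190
  H-H: 1 × 450 = 450
  Σ(formed) = 4816 kJ
ΔH = Σ(broken) − Σ(formed) = 4975 − 4816 = +159 kJ

ΔH ≈ +159 kJ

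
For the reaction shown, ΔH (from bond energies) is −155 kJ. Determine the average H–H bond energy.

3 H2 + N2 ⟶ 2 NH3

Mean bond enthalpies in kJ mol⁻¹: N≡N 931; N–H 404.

Let D be the H–H bond energy.
Σ(broken) = 3×D + 1×931 = 931 + 3D
Σ(formed) = 6×404 = 2424
ΔH = Σ(broken) − Σ(formed) = (931 + 3D) − (2424) = −1493 + 3D
Setting this equal to −155 kJ gives 3D = 1338, so D = 446 kJ/mol.

D(H–H) ≈ 446 kJ/mol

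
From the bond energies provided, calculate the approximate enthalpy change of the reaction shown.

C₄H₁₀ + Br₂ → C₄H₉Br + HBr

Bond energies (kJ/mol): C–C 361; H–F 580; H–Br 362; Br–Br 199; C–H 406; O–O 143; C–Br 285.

Bonds broken (reactants):
  Br–Br: 1 × 199 = 199
  C–C: 3 × 361 = 1083
  C–H: 10 × 406 = 4060
  Σ(broken) = 5342 kJ
Bonds formed (products):
  C–Br: 1 × 285 = 285
  C–C: 3 × 361 = 1083
  C–H: 9 × 406 = 3654
  H–Br: 1 × 362 = 362
  Σ(formed) = 5384 kJ
ΔH = Σ(broken) − Σ(formed) = 5342 − 5384 = −42 kJ

ΔH ≈ −42 kJ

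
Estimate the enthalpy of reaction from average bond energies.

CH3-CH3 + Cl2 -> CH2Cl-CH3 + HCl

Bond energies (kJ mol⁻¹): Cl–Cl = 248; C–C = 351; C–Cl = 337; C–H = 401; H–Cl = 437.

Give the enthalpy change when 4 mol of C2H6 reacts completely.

Bonds broken (reactants):
  C–C: 1 × 351 = 351
  C–H: 6 × 401 = 2406
  Cl–Cl: 1 × 248 = 248
  Σ(broken) = 3005 kJ
Bonds formed (products):
  C–C: 1 × 351 = 351
  C–Cl: 1 × 337 = 337
  C–H: 5 × 401 = 2005
  H–Cl: 1 × 437 = 437
  Σ(formed) = 3130 kJ
ΔH = Σ(broken) − Σ(formed) = 3005 − 3130 = −125 kJ
For 4× the reaction as written: 4 × (−125) = −500 kJ

ΔH = −500 kJ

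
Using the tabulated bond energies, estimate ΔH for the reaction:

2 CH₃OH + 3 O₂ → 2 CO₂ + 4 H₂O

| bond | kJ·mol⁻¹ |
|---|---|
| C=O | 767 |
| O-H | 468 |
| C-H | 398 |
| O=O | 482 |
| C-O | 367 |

Bonds broken (reactants):
  C-H: 6 × 398 = 2388
  C-O: 2 × 367 = 734
  O-H: 2 × 468 = 936
  O=O: 3 × 482 = 1446
  Σ(broken) = 5504 kJ
Bonds formed (products):
  C=O: 4 × 767 = 3068
  O-H: 8 × 468 = 3744
  Σ(formed) = 6812 kJ
ΔH = Σ(broken) − Σ(formed) = 5504 − 6812 = −1308 kJ

ΔH ≈ −1308 kJ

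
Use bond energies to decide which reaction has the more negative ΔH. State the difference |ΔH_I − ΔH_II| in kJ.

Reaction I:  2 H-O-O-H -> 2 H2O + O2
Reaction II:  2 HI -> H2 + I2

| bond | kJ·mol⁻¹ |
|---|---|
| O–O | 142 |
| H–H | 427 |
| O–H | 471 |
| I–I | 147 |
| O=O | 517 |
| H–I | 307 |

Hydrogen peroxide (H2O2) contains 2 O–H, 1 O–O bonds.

Reaction I:
  Bonds broken (reactants):
    O–H: 4 × 471 = 1884
    O–O: 2 × 142 = 284
    Σ(broken) = 2168 kJ
  Bonds formed (products):
    O–H: 4 × 471 = 1884
    O=O: 1 × 517 = 517
    Σ(formed) = 2401 kJ
  ΔH_I = 2168 − 2401 = −233 kJ
Reaction II:
  Bonds broken (reactants):
    H–I: 2 × 307 = 614
    Σ(broken) = 614 kJ
  Bonds formed (products):
    H–H: 1 × 427 = 427
    I–I: 1 × 147 = 147
    Σ(formed) = 574 kJ
  ΔH_II = 614 − 574 = +40 kJ
ΔH_I − ΔH_II = −273 kJ, so reaction I has the more negative ΔH; |ΔH_I − ΔH_II| = 273 kJ.

Reaction I, by 273 kJ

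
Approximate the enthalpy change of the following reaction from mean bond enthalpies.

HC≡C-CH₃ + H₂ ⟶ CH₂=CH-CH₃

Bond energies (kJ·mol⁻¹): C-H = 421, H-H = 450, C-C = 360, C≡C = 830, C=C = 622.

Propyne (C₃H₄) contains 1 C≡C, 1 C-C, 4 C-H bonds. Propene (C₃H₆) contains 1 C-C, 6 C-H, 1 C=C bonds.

ΔH ≈ −184 kJ

Bonds broken (reactants):
  C≡C: 1 × 830 = 830
  C-C: 1 × 360 = 360
  C-H: 4 × 421 = 1684
  H-H: 1 × 450 = 450
  Σ(broken) = 3324 kJ
Bonds formed (products):
  C-C: 1 × 360 = 360
  C-H: 6 × 421 = 2526
  C=C: 1 × 622 = 622
  Σ(formed) = 3508 kJ
ΔH = Σ(broken) − Σ(formed) = 3324 − 3508 = −184 kJ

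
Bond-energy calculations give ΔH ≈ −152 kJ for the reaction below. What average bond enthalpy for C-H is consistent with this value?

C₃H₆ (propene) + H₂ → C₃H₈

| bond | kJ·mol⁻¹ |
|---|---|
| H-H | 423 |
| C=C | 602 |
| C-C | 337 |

Let D be the C-H bond energy.
Σ(broken) = 1×337 + 6×D + 1×602 + 1×423 = 1362 + 6D
Σ(formed) = 2×337 + 8×D = 674 + 8D
ΔH = Σ(broken) − Σ(formed) = (1362 + 6D) − (674 + 8D) = +688 − 2D
Setting this equal to −152 kJ gives 2D = 840, so D = 420 kJ/mol.

D(C-H) ≈ 420 kJ/mol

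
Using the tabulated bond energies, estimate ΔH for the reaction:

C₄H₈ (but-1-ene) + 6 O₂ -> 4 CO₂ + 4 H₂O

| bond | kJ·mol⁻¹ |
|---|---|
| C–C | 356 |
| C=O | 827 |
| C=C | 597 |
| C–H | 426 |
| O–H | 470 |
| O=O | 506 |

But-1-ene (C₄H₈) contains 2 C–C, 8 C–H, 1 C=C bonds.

ΔH ≈ −2623 kJ

Bonds broken (reactants):
  C–C: 2 × 356 = 712
  C–H: 8 × 426 = 3408
  C=C: 1 × 597 = 597
  O=O: 6 × 506 = 3036
  Σ(broken) = 7753 kJ
Bonds formed (products):
  C=O: 8 × 827 = 6616
  O–H: 8 × 470 = 3760
  Σ(formed) = 10376 kJ
ΔH = Σ(broken) − Σ(formed) = 7753 − 10376 = −2623 kJ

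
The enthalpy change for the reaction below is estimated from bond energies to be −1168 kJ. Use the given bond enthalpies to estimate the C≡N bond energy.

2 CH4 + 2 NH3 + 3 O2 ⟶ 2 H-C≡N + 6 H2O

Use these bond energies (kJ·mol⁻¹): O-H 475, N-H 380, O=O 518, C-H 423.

Let D be the C≡N bond energy.
Σ(broken) = 8×423 + 6×380 + 3×518 = 7218
Σ(formed) = 2×D + 2×423 + 12×475 = 6546 + 2D
ΔH = Σ(broken) − Σ(formed) = (7218) − (6546 + 2D) = +672 − 2D
Setting this equal to −1168 kJ gives 2D = 1840, so D = 920 kJ/mol.

D(C≡N) ≈ 920 kJ/mol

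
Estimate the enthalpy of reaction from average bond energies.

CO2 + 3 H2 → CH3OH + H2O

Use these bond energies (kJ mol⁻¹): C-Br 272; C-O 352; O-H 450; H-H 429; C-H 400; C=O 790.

ΔH ≈ −35 kJ

Bonds broken (reactants):
  C=O: 2 × 790 = 1580
  H-H: 3 × 429 = 1287
  Σ(broken) = 2867 kJ
Bonds formed (products):
  C-H: 3 × 400 = 1200
  C-O: 1 × 352 = 352
  O-H: 3 × 450 = 1350
  Σ(formed) = 2902 kJ
ΔH = Σ(broken) − Σ(formed) = 2867 − 2902 = −35 kJ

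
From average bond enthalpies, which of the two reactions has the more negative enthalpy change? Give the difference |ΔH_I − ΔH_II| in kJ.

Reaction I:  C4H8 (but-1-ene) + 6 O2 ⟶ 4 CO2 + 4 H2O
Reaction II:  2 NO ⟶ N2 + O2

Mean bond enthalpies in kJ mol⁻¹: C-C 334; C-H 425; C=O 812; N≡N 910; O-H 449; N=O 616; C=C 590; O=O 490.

Reaction I, by 2322 kJ

Reaction I:
  Bonds broken (reactants):
    C-C: 2 × 334 = 668
    C-H: 8 × 425 = 3400
    C=C: 1 × 590 = 590
    O=O: 6 × 490 = 2940
    Σ(broken) = 7598 kJ
  Bonds formed (products):
    C=O: 8 × 812 = 6496
    O-H: 8 × 449 = 3592
    Σ(formed) = 10088 kJ
  ΔH_I = 7598 − 10088 = −2490 kJ
Reaction II:
  Bonds broken (reactants):
    N=O: 2 × 616 = 1232
    Σ(broken) = 1232 kJ
  Bonds formed (products):
    N≡N: 1 × 910 = 910
    O=O: 1 × 490 = 490
    Σ(formed) = 1400 kJ
  ΔH_II = 1232 − 1400 = −168 kJ
ΔH_I − ΔH_II = −2322 kJ, so reaction I has the more negative ΔH; |ΔH_I − ΔH_II| = 2322 kJ.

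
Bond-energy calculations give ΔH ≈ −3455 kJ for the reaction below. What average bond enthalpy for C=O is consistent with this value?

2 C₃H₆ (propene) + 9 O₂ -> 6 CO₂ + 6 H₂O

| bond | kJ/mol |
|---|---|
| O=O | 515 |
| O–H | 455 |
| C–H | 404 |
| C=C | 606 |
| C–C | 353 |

Let D be the C=O bond energy.
Σ(broken) = 2×353 + 12×404 + 2×606 + 9×515 = 11401
Σ(formed) = 12×D + 12×455 = 5460 + 12D
ΔH = Σ(broken) − Σ(formed) = (11401) − (5460 + 12D) = +5941 − 12D
Setting this equal to −3455 kJ gives 12D = 9396, so D = 783 kJ/mol.

D(C=O) ≈ 783 kJ/mol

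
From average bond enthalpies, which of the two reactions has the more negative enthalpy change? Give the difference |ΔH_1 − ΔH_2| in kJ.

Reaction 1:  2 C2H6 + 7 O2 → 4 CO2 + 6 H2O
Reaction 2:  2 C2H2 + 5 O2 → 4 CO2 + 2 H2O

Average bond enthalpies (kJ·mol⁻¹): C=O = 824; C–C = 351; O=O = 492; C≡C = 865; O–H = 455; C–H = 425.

Reaction 1:
  Bonds broken (reactants):
    C–C: 2 × 351 = 702
    C–H: 12 × 425 = 5100
    O=O: 7 × 492 = 3444
    Σ(broken) = 9246 kJ
  Bonds formed (products):
    C=O: 8 × 824 = 6592
    O–H: 12 × 455 = 5460
    Σ(formed) = 12052 kJ
  ΔH_1 = 9246 − 12052 = −2806 kJ
Reaction 2:
  Bonds broken (reactants):
    C≡C: 2 × 865 = 1730
    C–H: 4 × 425 = 1700
    O=O: 5 × 492 = 2460
    Σ(broken) = 5890 kJ
  Bonds formed (products):
    C=O: 8 × 824 = 6592
    O–H: 4 × 455 = 1820
    Σ(formed) = 8412 kJ
  ΔH_2 = 5890 − 8412 = −2522 kJ
ΔH_1 − ΔH_2 = −284 kJ, so reaction 1 has the more negative ΔH; |ΔH_1 − ΔH_2| = 284 kJ.

Reaction 1, by 284 kJ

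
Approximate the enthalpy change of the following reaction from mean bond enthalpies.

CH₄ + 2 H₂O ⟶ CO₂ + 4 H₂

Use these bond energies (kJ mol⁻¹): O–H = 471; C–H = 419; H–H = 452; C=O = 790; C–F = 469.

ΔH ≈ +172 kJ

Bonds broken (reactants):
  C–H: 4 × 419 = 1676
  O–H: 4 × 471 = 1884
  Σ(broken) = 3560 kJ
Bonds formed (products):
  C=O: 2 × 790 = 1580
  H–H: 4 × 452 = 1808
  Σ(formed) = 3388 kJ
ΔH = Σ(broken) − Σ(formed) = 3560 − 3388 = +172 kJ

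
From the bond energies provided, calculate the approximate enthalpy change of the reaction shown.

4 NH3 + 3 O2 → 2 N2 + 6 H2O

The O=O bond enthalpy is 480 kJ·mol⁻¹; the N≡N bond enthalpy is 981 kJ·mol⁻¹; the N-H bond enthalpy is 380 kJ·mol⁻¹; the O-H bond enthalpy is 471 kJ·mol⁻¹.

Bonds broken (reactants):
  N-H: 12 × 380 = 4560
  O=O: 3 × 480 = 1440
  Σ(broken) = 6000 kJ
Bonds formed (products):
  N≡N: 2 × 981 = 1962
  O-H: 12 × 471 = 5652
  Σ(formed) = 7614 kJ
ΔH = Σ(broken) − Σ(formed) = 6000 − 7614 = −1614 kJ

ΔH ≈ −1614 kJ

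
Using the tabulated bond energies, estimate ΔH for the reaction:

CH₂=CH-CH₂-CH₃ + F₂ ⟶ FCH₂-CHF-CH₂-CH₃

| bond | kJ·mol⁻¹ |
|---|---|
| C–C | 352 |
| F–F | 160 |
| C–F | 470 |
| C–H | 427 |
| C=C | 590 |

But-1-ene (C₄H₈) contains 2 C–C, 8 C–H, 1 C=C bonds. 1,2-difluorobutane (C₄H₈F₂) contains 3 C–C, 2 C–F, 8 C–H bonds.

Bonds broken (reactants):
  C–C: 2 × 352 = 704
  C–H: 8 × 427 = 3416
  C=C: 1 × 590 = 590
  F–F: 1 × 160 = 160
  Σ(broken) = 4870 kJ
Bonds formed (products):
  C–C: 3 × 352 = 1056
  C–F: 2 × 470 = 940
  C–H: 8 × 427 = 3416
  Σ(formed) = 5412 kJ
ΔH = Σ(broken) − Σ(formed) = 4870 − 5412 = −542 kJ

ΔH ≈ −542 kJ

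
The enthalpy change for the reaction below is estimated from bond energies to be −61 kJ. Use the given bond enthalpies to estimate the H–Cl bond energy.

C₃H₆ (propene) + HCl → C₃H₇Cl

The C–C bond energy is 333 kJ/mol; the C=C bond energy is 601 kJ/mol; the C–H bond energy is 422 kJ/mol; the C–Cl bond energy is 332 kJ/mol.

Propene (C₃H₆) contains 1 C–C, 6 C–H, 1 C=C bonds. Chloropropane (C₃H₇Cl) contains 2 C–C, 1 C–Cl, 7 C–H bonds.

D(H–Cl) ≈ 425 kJ/mol

Let D be the H–Cl bond energy.
Σ(broken) = 1×333 + 6×422 + 1×601 + 1×D = 3466 + D
Σ(formed) = 2×333 + 1×332 + 7×422 = 3952
ΔH = Σ(broken) − Σ(formed) = (3466 + D) − (3952) = −486 + D
Setting this equal to −61 kJ gives D = 425 kJ/mol.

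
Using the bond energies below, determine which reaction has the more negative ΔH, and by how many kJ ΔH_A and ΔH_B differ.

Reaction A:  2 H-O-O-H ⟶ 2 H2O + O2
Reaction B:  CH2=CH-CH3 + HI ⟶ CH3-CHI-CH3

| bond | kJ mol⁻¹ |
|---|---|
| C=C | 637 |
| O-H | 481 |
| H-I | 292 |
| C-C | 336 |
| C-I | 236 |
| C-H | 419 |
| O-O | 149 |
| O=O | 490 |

Reaction A, by 130 kJ

Reaction A:
  Bonds broken (reactants):
    O-H: 4 × 481 = 1924
    O-O: 2 × 149 = 298
    Σ(broken) = 2222 kJ
  Bonds formed (products):
    O-H: 4 × 481 = 1924
    O=O: 1 × 490 = 490
    Σ(formed) = 2414 kJ
  ΔH_A = 2222 − 2414 = −192 kJ
Reaction B:
  Bonds broken (reactants):
    C-C: 1 × 336 = 336
    C-H: 6 × 419 = 2514
    C=C: 1 × 637 = 637
    H-I: 1 × 292 = 292
    Σ(broken) = 3779 kJ
  Bonds formed (products):
    C-C: 2 × 336 = 672
    C-H: 7 × 419 = 2933
    C-I: 1 × 236 = 236
    Σ(formed) = 3841 kJ
  ΔH_B = 3779 − 3841 = −62 kJ
ΔH_A − ΔH_B = −130 kJ, so reaction A has the more negative ΔH; |ΔH_A − ΔH_B| = 130 kJ.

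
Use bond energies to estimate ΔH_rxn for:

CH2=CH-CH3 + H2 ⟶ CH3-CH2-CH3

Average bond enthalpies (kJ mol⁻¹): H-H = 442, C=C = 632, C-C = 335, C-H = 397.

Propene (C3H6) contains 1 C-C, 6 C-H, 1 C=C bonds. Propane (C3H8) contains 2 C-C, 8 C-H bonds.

Bonds broken (reactants):
  C-C: 1 × 335 = 335
  C-H: 6 × 397 = 2382
  C=C: 1 × 632 = 632
  H-H: 1 × 442 = 442
  Σ(broken) = 3791 kJ
Bonds formed (products):
  C-C: 2 × 335 = 670
  C-H: 8 × 397 = 3176
  Σ(formed) = 3846 kJ
ΔH = Σ(broken) − Σ(formed) = 3791 − 3846 = −55 kJ

ΔH ≈ −55 kJ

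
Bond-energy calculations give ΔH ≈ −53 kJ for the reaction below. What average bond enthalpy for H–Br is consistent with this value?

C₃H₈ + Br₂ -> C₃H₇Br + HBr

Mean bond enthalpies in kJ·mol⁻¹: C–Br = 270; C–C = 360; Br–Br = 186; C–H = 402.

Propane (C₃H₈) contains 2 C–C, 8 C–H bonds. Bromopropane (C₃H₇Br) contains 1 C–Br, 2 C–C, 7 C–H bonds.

Let D be the H–Br bond energy.
Σ(broken) = 1×186 + 2×360 + 8×402 = 4122
Σ(formed) = 1×270 + 2×360 + 7×402 + 1×D = 3804 + D
ΔH = Σ(broken) − Σ(formed) = (4122) − (3804 + D) = +318 − D
Setting this equal to −53 kJ gives D = 371 kJ/mol.

D(H–Br) ≈ 371 kJ/mol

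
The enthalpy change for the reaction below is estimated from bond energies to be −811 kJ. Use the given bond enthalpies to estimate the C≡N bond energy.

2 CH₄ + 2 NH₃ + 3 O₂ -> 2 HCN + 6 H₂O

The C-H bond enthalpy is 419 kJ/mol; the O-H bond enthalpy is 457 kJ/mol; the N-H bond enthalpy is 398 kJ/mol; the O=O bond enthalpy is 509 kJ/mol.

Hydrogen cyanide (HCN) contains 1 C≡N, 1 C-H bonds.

D(C≡N) ≈ 878 kJ/mol

Let D be the C≡N bond energy.
Σ(broken) = 8×419 + 6×398 + 3×509 = 7267
Σ(formed) = 2×D + 2×419 + 12×457 = 6322 + 2D
ΔH = Σ(broken) − Σ(formed) = (7267) − (6322 + 2D) = +945 − 2D
Setting this equal to −811 kJ gives 2D = 1756, so D = 878 kJ/mol.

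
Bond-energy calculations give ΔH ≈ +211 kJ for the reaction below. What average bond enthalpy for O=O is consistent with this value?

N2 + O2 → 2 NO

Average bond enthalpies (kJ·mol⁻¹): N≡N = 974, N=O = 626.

Let D be the O=O bond energy.
Σ(broken) = 1×974 + 1×D = 974 + D
Σ(formed) = 2×626 = 1252
ΔH = Σ(broken) − Σ(formed) = (974 + D) − (1252) = −278 + D
Setting this equal to +211 kJ gives D = 489 kJ/mol.

D(O=O) ≈ 489 kJ/mol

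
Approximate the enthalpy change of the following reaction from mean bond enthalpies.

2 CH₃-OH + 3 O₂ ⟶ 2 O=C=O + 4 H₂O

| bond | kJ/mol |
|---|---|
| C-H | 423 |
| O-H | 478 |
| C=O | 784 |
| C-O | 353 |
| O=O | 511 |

ΔH ≈ −1227 kJ

Bonds broken (reactants):
  C-H: 6 × 423 = 2538
  C-O: 2 × 353 = 706
  O-H: 2 × 478 = 956
  O=O: 3 × 511 = 1533
  Σ(broken) = 5733 kJ
Bonds formed (products):
  C=O: 4 × 784 = 3136
  O-H: 8 × 478 = 3824
  Σ(formed) = 6960 kJ
ΔH = Σ(broken) − Σ(formed) = 5733 − 6960 = −1227 kJ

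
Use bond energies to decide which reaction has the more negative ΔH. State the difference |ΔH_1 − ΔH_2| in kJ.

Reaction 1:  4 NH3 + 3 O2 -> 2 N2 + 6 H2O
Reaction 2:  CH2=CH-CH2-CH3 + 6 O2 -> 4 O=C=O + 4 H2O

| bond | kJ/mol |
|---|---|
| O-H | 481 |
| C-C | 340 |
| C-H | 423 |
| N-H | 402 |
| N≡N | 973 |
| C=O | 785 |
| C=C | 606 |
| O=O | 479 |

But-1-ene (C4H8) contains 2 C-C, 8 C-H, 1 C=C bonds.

Reaction 1:
  Bonds broken (reactants):
    N-H: 12 × 402 = 4824
    O=O: 3 × 479 = 1437
    Σ(broken) = 6261 kJ
  Bonds formed (products):
    N≡N: 2 × 973 = 1946
    O-H: 12 × 481 = 5772
    Σ(formed) = 7718 kJ
  ΔH_1 = 6261 − 7718 = −1457 kJ
Reaction 2:
  Bonds broken (reactants):
    C-C: 2 × 340 = 680
    C-H: 8 × 423 = 3384
    C=C: 1 × 606 = 606
    O=O: 6 × 479 = 2874
    Σ(broken) = 7544 kJ
  Bonds formed (products):
    C=O: 8 × 785 = 6280
    O-H: 8 × 481 = 3848
    Σ(formed) = 10128 kJ
  ΔH_2 = 7544 − 10128 = −2584 kJ
ΔH_1 − ΔH_2 = +1127 kJ, so reaction 2 has the more negative ΔH; |ΔH_1 − ΔH_2| = 1127 kJ.

Reaction 2, by 1127 kJ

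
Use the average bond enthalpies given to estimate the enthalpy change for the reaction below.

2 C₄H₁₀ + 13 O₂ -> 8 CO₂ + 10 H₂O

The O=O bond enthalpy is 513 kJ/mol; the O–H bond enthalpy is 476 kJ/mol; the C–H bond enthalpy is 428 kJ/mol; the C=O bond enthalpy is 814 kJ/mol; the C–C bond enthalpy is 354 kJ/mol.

ΔH ≈ −5191 kJ

Bonds broken (reactants):
  C–C: 6 × 354 = 2124
  C–H: 20 × 428 = 8560
  O=O: 13 × 513 = 6669
  Σ(broken) = 17353 kJ
Bonds formed (products):
  C=O: 16 × 814 = 13024
  O–H: 20 × 476 = 9520
  Σ(formed) = 22544 kJ
ΔH = Σ(broken) − Σ(formed) = 17353 − 22544 = −5191 kJ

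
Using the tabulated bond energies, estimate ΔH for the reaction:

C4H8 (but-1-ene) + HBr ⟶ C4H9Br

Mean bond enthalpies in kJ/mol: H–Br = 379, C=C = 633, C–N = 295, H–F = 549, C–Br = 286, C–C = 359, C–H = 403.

ΔH ≈ −36 kJ

Bonds broken (reactants):
  C–C: 2 × 359 = 718
  C–H: 8 × 403 = 3224
  C=C: 1 × 633 = 633
  H–Br: 1 × 379 = 379
  Σ(broken) = 4954 kJ
Bonds formed (products):
  C–Br: 1 × 286 = 286
  C–C: 3 × 359 = 1077
  C–H: 9 × 403 = 3627
  Σ(formed) = 4990 kJ
ΔH = Σ(broken) − Σ(formed) = 4954 − 4990 = −36 kJ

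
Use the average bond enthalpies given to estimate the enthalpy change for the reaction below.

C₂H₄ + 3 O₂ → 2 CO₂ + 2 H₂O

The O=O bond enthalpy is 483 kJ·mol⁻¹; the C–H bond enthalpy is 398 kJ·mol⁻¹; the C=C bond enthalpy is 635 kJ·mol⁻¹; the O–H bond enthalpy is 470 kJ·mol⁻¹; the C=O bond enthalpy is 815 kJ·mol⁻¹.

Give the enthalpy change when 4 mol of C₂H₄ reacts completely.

Bonds broken (reactants):
  C–H: 4 × 398 = 1592
  C=C: 1 × 635 = 635
  O=O: 3 × 483 = 1449
  Σ(broken) = 3676 kJ
Bonds formed (products):
  C=O: 4 × 815 = 3260
  O–H: 4 × 470 = 1880
  Σ(formed) = 5140 kJ
ΔH = Σ(broken) − Σ(formed) = 3676 − 5140 = −1464 kJ
For 4× the reaction as written: 4 × (−1464) = −5856 kJ

ΔH = −5856 kJ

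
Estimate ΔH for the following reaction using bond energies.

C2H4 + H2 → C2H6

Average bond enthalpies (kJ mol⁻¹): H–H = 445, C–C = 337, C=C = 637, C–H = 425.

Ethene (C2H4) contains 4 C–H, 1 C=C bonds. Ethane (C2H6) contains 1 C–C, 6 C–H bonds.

Bonds broken (reactants):
  C–H: 4 × 425 = 1700
  C=C: 1 × 637 = 637
  H–H: 1 × 445 = 445
  Σ(broken) = 2782 kJ
Bonds formed (products):
  C–C: 1 × 337 = 337
  C–H: 6 × 425 = 2550
  Σ(formed) = 2887 kJ
ΔH = Σ(broken) − Σ(formed) = 2782 − 2887 = −105 kJ

ΔH ≈ −105 kJ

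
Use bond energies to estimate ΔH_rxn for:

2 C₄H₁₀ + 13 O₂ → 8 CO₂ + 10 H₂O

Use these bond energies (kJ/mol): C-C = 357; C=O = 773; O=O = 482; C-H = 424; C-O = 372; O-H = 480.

Bonds broken (reactants):
  C-C: 6 × 357 = 2142
  C-H: 20 × 424 = 8480
  O=O: 13 × 482 = 6266
  Σ(broken) = 16888 kJ
Bonds formed (products):
  C=O: 16 × 773 = 12368
  O-H: 20 × 480 = 9600
  Σ(formed) = 21968 kJ
ΔH = Σ(broken) − Σ(formed) = 16888 − 21968 = −5080 kJ

ΔH ≈ −5080 kJ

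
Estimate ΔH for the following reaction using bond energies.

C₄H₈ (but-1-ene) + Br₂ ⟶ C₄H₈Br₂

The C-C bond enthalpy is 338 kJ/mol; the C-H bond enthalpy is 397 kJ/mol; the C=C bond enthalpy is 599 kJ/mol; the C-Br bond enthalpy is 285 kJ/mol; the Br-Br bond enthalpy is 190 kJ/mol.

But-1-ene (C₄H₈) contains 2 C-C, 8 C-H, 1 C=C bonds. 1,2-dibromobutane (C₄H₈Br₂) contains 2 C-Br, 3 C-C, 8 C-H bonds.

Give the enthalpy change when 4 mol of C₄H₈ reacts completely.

Bonds broken (reactants):
  Br-Br: 1 × 190 = 190
  C-C: 2 × 338 = 676
  C-H: 8 × 397 = 3176
  C=C: 1 × 599 = 599
  Σ(broken) = 4641 kJ
Bonds formed (products):
  C-Br: 2 × 285 = 570
  C-C: 3 × 338 = 1014
  C-H: 8 × 397 = 3176
  Σ(formed) = 4760 kJ
ΔH = Σ(broken) − Σ(formed) = 4641 − 4760 = −119 kJ
For 4× the reaction as written: 4 × (−119) = −476 kJ

ΔH = −476 kJ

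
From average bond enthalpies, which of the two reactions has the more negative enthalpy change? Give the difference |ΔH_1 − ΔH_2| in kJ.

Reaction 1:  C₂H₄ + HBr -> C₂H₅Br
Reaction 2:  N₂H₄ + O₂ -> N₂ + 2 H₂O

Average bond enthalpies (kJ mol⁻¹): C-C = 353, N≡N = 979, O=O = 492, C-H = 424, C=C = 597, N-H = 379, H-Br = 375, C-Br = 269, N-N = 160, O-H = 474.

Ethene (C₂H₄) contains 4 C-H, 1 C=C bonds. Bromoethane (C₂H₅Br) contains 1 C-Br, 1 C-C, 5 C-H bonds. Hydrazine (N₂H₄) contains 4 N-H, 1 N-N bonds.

Reaction 1:
  Bonds broken (reactants):
    C-H: 4 × 424 = 1696
    C=C: 1 × 597 = 597
    H-Br: 1 × 375 = 375
    Σ(broken) = 2668 kJ
  Bonds formed (products):
    C-Br: 1 × 269 = 269
    C-C: 1 × 353 = 353
    C-H: 5 × 424 = 2120
    Σ(formed) = 2742 kJ
  ΔH_1 = 2668 − 2742 = −74 kJ
Reaction 2:
  Bonds broken (reactants):
    N-H: 4 × 379 = 1516
    N-N: 1 × 160 = 160
    O=O: 1 × 492 = 492
    Σ(broken) = 2168 kJ
  Bonds formed (products):
    N≡N: 1 × 979 = 979
    O-H: 4 × 474 = 1896
    Σ(formed) = 2875 kJ
  ΔH_2 = 2168 − 2875 = −707 kJ
ΔH_1 − ΔH_2 = +633 kJ, so reaction 2 has the more negative ΔH; |ΔH_1 − ΔH_2| = 633 kJ.

Reaction 2, by 633 kJ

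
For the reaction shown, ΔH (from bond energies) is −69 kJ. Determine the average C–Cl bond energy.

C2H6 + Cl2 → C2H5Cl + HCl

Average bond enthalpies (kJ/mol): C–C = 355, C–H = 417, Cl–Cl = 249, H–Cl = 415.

Let D be the C–Cl bond energy.
Σ(broken) = 1×355 + 6×417 + 1×249 = 3106
Σ(formed) = 1×355 + 1×D + 5×417 + 1×415 = 2855 + D
ΔH = Σ(broken) − Σ(formed) = (3106) − (2855 + D) = +251 − D
Setting this equal to −69 kJ gives D = 320 kJ/mol.

D(C–Cl) ≈ 320 kJ/mol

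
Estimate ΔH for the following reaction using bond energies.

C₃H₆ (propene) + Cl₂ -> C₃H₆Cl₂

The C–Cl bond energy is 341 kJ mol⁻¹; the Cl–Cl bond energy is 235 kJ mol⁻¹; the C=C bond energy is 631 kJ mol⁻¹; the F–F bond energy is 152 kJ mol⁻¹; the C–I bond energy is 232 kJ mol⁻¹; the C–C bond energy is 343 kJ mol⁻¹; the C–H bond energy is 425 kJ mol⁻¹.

Bonds broken (reactants):
  C–C: 1 × 343 = 343
  C–H: 6 × 425 = 2550
  C=C: 1 × 631 = 631
  Cl–Cl: 1 × 235 = 235
  Σ(broken) = 3759 kJ
Bonds formed (products):
  C–C: 2 × 343 = 686
  C–Cl: 2 × 341 = 682
  C–H: 6 × 425 = 2550
  Σ(formed) = 3918 kJ
ΔH = Σ(broken) − Σ(formed) = 3759 − 3918 = −159 kJ

ΔH ≈ −159 kJ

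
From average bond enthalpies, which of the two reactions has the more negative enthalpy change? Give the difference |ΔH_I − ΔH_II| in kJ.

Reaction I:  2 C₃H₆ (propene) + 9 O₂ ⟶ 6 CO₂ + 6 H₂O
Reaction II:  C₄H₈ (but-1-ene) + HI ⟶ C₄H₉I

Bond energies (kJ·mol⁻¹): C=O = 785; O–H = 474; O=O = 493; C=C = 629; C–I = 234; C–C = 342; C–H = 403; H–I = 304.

Reaction I:
  Bonds broken (reactants):
    C–C: 2 × 342 = 684
    C–H: 12 × 403 = 4836
    C=C: 2 × 629 = 1258
    O=O: 9 × 493 = 4437
    Σ(broken) = 11215 kJ
  Bonds formed (products):
    C=O: 12 × 785 = 9420
    O–H: 12 × 474 = 5688
    Σ(formed) = 15108 kJ
  ΔH_I = 11215 − 15108 = −3893 kJ
Reaction II:
  Bonds broken (reactants):
    C–C: 2 × 342 = 684
    C–H: 8 × 403 = 3224
    C=C: 1 × 629 = 629
    H–I: 1 × 304 = 304
    Σ(broken) = 4841 kJ
  Bonds formed (products):
    C–C: 3 × 342 = 1026
    C–H: 9 × 403 = 3627
    C–I: 1 × 234 = 234
    Σ(formed) = 4887 kJ
  ΔH_II = 4841 − 4887 = −46 kJ
ΔH_I − ΔH_II = −3847 kJ, so reaction I has the more negative ΔH; |ΔH_I − ΔH_II| = 3847 kJ.

Reaction I, by 3847 kJ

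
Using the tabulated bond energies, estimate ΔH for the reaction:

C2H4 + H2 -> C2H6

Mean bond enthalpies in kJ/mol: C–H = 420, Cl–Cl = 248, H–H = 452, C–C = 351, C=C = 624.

Bonds broken (reactants):
  C–H: 4 × 420 = 1680
  C=C: 1 × 624 = 624
  H–H: 1 × 452 = 452
  Σ(broken) = 2756 kJ
Bonds formed (products):
  C–C: 1 × 351 = 351
  C–H: 6 × 420 = 2520
  Σ(formed) = 2871 kJ
ΔH = Σ(broken) − Σ(formed) = 2756 − 2871 = −115 kJ

ΔH ≈ −115 kJ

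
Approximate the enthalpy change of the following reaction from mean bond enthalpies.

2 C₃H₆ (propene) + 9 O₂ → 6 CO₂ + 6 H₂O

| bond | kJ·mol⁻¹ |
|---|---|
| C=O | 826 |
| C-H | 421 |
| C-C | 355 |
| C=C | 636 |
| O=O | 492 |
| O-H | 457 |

ΔH ≈ −3934 kJ

Bonds broken (reactants):
  C-C: 2 × 355 = 710
  C-H: 12 × 421 = 5052
  C=C: 2 × 636 = 1272
  O=O: 9 × 492 = 4428
  Σ(broken) = 11462 kJ
Bonds formed (products):
  C=O: 12 × 826 = 9912
  O-H: 12 × 457 = 5484
  Σ(formed) = 15396 kJ
ΔH = Σ(broken) − Σ(formed) = 11462 − 15396 = −3934 kJ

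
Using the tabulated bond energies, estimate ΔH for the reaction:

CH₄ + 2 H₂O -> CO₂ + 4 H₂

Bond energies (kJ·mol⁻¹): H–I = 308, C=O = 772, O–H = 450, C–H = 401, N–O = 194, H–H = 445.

Bonds broken (reactants):
  C–H: 4 × 401 = 1604
  O–H: 4 × 450 = 1800
  Σ(broken) = 3404 kJ
Bonds formed (products):
  C=O: 2 × 772 = 1544
  H–H: 4 × 445 = 1780
  Σ(formed) = 3324 kJ
ΔH = Σ(broken) − Σ(formed) = 3404 − 3324 = +80 kJ

ΔH ≈ +80 kJ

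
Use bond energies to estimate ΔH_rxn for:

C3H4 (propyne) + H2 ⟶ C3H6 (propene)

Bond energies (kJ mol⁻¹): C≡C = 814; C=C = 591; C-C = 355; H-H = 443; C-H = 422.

Bonds broken (reactants):
  C≡C: 1 × 814 = 814
  C-C: 1 × 355 = 355
  C-H: 4 × 422 = 1688
  H-H: 1 × 443 = 443
  Σ(broken) = 3300 kJ
Bonds formed (products):
  C-C: 1 × 355 = 355
  C-H: 6 × 422 = 2532
  C=C: 1 × 591 = 591
  Σ(formed) = 3478 kJ
ΔH = Σ(broken) − Σ(formed) = 3300 − 3478 = −178 kJ

ΔH ≈ −178 kJ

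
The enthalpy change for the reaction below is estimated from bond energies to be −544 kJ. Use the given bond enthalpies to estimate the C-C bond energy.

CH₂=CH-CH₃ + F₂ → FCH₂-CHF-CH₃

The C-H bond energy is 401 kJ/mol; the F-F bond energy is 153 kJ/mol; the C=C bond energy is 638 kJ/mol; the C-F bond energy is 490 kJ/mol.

Let D be the C-C bond energy.
Σ(broken) = 1×D + 6×401 + 1×638 + 1×153 = 3197 + D
Σ(formed) = 2×D + 2×490 + 6×401 = 3386 + 2D
ΔH = Σ(broken) − Σ(formed) = (3197 + D) − (3386 + 2D) = −189 − D
Setting this equal to −544 kJ gives D = 355 kJ/mol.

D(C-C) ≈ 355 kJ/mol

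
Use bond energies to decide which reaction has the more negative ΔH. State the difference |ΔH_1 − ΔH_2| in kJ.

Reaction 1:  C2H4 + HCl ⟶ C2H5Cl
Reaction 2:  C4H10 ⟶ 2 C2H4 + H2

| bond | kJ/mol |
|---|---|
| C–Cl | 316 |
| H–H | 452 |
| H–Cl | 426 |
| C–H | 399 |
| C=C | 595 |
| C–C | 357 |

Reaction 1, by 278 kJ

Reaction 1:
  Bonds broken (reactants):
    C–H: 4 × 399 = 1596
    C=C: 1 × 595 = 595
    H–Cl: 1 × 426 = 426
    Σ(broken) = 2617 kJ
  Bonds formed (products):
    C–C: 1 × 357 = 357
    C–Cl: 1 × 316 = 316
    C–H: 5 × 399 = 1995
    Σ(formed) = 2668 kJ
  ΔH_1 = 2617 − 2668 = −51 kJ
Reaction 2:
  Bonds broken (reactants):
    C–C: 3 × 357 = 1071
    C–H: 10 × 399 = 3990
    Σ(broken) = 5061 kJ
  Bonds formed (products):
    C–H: 8 × 399 = 3192
    C=C: 2 × 595 = 1190
    H–H: 1 × 452 = 452
    Σ(formed) = 4834 kJ
  ΔH_2 = 5061 − 4834 = +227 kJ
ΔH_1 − ΔH_2 = −278 kJ, so reaction 1 has the more negative ΔH; |ΔH_1 − ΔH_2| = 278 kJ.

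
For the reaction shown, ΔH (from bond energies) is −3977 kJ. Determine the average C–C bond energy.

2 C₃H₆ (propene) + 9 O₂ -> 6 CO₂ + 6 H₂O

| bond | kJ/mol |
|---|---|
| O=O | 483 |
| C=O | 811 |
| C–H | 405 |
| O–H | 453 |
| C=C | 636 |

Let D be the C–C bond energy.
Σ(broken) = 2×D + 12×405 + 2×636 + 9×483 = 10479 + 2D
Σ(formed) = 12×811 + 12×453 = 15168
ΔH = Σ(broken) − Σ(formed) = (10479 + 2D) − (15168) = −4689 + 2D
Setting this equal to −3977 kJ gives 2D = 712, so D = 356 kJ/mol.

D(C–C) ≈ 356 kJ/mol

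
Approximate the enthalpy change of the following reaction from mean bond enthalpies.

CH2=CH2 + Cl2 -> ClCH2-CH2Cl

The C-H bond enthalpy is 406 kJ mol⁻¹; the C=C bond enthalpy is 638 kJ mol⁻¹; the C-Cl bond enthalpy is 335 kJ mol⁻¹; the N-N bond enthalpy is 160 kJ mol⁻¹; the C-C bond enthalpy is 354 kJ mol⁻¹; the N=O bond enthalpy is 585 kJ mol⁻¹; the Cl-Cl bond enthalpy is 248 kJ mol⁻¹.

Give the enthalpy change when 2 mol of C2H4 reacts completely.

Bonds broken (reactants):
  C-H: 4 × 406 = 1624
  C=C: 1 × 638 = 638
  Cl-Cl: 1 × 248 = 248
  Σ(broken) = 2510 kJ
Bonds formed (products):
  C-C: 1 × 354 = 354
  C-Cl: 2 × 335 = 670
  C-H: 4 × 406 = 1624
  Σ(formed) = 2648 kJ
ΔH = Σ(broken) − Σ(formed) = 2510 − 2648 = −138 kJ
For 2× the reaction as written: 2 × (−138) = −276 kJ

ΔH = −276 kJ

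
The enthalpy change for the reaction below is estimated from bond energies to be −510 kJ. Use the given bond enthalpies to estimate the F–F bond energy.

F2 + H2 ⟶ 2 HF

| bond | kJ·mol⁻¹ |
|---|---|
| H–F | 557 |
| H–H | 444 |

D(F–F) ≈ 160 kJ/mol

Let D be the F–F bond energy.
Σ(broken) = 1×D + 1×444 = 444 + D
Σ(formed) = 2×557 = 1114
ΔH = Σ(broken) − Σ(formed) = (444 + D) − (1114) = −670 + D
Setting this equal to −510 kJ gives D = 160 kJ/mol.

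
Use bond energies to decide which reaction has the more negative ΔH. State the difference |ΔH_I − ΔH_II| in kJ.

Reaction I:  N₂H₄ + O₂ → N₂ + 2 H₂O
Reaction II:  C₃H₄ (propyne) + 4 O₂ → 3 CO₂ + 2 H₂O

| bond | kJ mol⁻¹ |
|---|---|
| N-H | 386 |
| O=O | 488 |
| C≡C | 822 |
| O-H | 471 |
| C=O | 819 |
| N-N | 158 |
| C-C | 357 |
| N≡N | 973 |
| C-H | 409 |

Reaction I:
  Bonds broken (reactants):
    N-H: 4 × 386 = 1544
    N-N: 1 × 158 = 158
    O=O: 1 × 488 = 488
    Σ(broken) = 2190 kJ
  Bonds formed (products):
    N≡N: 1 × 973 = 973
    O-H: 4 × 471 = 1884
    Σ(formed) = 2857 kJ
  ΔH_I = 2190 − 2857 = −667 kJ
Reaction II:
  Bonds broken (reactants):
    C≡C: 1 × 822 = 822
    C-C: 1 × 357 = 357
    C-H: 4 × 409 = 1636
    O=O: 4 × 488 = 1952
    Σ(broken) = 4767 kJ
  Bonds formed (products):
    C=O: 6 × 819 = 4914
    O-H: 4 × 471 = 1884
    Σ(formed) = 6798 kJ
  ΔH_II = 4767 − 6798 = −2031 kJ
ΔH_I − ΔH_II = +1364 kJ, so reaction II has the more negative ΔH; |ΔH_I − ΔH_II| = 1364 kJ.

Reaction II, by 1364 kJ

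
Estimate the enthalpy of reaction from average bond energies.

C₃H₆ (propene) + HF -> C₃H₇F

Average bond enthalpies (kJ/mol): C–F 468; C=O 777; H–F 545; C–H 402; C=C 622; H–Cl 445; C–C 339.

Bonds broken (reactants):
  C–C: 1 × 339 = 339
  C–H: 6 × 402 = 2412
  C=C: 1 × 622 = 622
  H–F: 1 × 545 = 545
  Σ(broken) = 3918 kJ
Bonds formed (products):
  C–C: 2 × 339 = 678
  C–F: 1 × 468 = 468
  C–H: 7 × 402 = 2814
  Σ(formed) = 3960 kJ
ΔH = Σ(broken) − Σ(formed) = 3918 − 3960 = −42 kJ

ΔH ≈ −42 kJ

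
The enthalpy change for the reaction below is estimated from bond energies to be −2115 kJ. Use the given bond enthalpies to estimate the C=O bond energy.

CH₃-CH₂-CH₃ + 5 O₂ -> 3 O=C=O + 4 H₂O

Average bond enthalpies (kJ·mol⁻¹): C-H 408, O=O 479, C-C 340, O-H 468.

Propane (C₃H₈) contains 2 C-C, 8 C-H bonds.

D(C=O) ≈ 785 kJ/mol

Let D be the C=O bond energy.
Σ(broken) = 2×340 + 8×408 + 5×479 = 6339
Σ(formed) = 6×D + 8×468 = 3744 + 6D
ΔH = Σ(broken) − Σ(formed) = (6339) − (3744 + 6D) = +2595 − 6D
Setting this equal to −2115 kJ gives 6D = 4710, so D = 785 kJ/mol.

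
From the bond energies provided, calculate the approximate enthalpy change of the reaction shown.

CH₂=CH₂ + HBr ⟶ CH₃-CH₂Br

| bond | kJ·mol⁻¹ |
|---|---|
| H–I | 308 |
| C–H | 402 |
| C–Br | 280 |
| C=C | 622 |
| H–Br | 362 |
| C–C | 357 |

Bonds broken (reactants):
  C–H: 4 × 402 = 1608
  C=C: 1 × 622 = 622
  H–Br: 1 × 362 = 362
  Σ(broken) = 2592 kJ
Bonds formed (products):
  C–Br: 1 × 280 = 280
  C–C: 1 × 357 = 357
  C–H: 5 × 402 = 2010
  Σ(formed) = 2647 kJ
ΔH = Σ(broken) − Σ(formed) = 2592 − 2647 = −55 kJ

ΔH ≈ −55 kJ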